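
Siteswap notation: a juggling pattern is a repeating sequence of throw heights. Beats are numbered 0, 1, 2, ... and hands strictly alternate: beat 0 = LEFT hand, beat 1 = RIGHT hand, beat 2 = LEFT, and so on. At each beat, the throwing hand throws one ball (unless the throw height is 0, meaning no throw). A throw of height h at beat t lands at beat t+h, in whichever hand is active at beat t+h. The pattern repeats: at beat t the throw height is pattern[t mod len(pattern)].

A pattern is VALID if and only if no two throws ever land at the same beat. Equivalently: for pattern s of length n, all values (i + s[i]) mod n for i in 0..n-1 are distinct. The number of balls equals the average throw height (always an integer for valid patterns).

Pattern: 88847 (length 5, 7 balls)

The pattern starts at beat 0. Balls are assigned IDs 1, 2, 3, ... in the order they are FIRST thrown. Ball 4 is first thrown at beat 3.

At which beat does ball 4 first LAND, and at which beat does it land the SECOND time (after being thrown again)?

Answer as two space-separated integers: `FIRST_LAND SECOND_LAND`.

Beat 0 (L): throw ball1 h=8 -> lands@8:L; in-air after throw: [b1@8:L]
Beat 1 (R): throw ball2 h=8 -> lands@9:R; in-air after throw: [b1@8:L b2@9:R]
Beat 2 (L): throw ball3 h=8 -> lands@10:L; in-air after throw: [b1@8:L b2@9:R b3@10:L]
Beat 3 (R): throw ball4 h=4 -> lands@7:R; in-air after throw: [b4@7:R b1@8:L b2@9:R b3@10:L]
Beat 4 (L): throw ball5 h=7 -> lands@11:R; in-air after throw: [b4@7:R b1@8:L b2@9:R b3@10:L b5@11:R]
Beat 5 (R): throw ball6 h=8 -> lands@13:R; in-air after throw: [b4@7:R b1@8:L b2@9:R b3@10:L b5@11:R b6@13:R]
Beat 6 (L): throw ball7 h=8 -> lands@14:L; in-air after throw: [b4@7:R b1@8:L b2@9:R b3@10:L b5@11:R b6@13:R b7@14:L]
Beat 7 (R): throw ball4 h=8 -> lands@15:R; in-air after throw: [b1@8:L b2@9:R b3@10:L b5@11:R b6@13:R b7@14:L b4@15:R]
Beat 8 (L): throw ball1 h=4 -> lands@12:L; in-air after throw: [b2@9:R b3@10:L b5@11:R b1@12:L b6@13:R b7@14:L b4@15:R]
Beat 9 (R): throw ball2 h=7 -> lands@16:L; in-air after throw: [b3@10:L b5@11:R b1@12:L b6@13:R b7@14:L b4@15:R b2@16:L]
Beat 10 (L): throw ball3 h=8 -> lands@18:L; in-air after throw: [b5@11:R b1@12:L b6@13:R b7@14:L b4@15:R b2@16:L b3@18:L]
Beat 11 (R): throw ball5 h=8 -> lands@19:R; in-air after throw: [b1@12:L b6@13:R b7@14:L b4@15:R b2@16:L b3@18:L b5@19:R]
Beat 12 (L): throw ball1 h=8 -> lands@20:L; in-air after throw: [b6@13:R b7@14:L b4@15:R b2@16:L b3@18:L b5@19:R b1@20:L]
Beat 13 (R): throw ball6 h=4 -> lands@17:R; in-air after throw: [b7@14:L b4@15:R b2@16:L b6@17:R b3@18:L b5@19:R b1@20:L]
Beat 14 (L): throw ball7 h=7 -> lands@21:R; in-air after throw: [b4@15:R b2@16:L b6@17:R b3@18:L b5@19:R b1@20:L b7@21:R]
Beat 15 (R): throw ball4 h=8 -> lands@23:R; in-air after throw: [b2@16:L b6@17:R b3@18:L b5@19:R b1@20:L b7@21:R b4@23:R]
Ball 4: thrown@3 h=4 -> first land @7; rethrown@7 h=8 -> second land @15

Answer: 7 15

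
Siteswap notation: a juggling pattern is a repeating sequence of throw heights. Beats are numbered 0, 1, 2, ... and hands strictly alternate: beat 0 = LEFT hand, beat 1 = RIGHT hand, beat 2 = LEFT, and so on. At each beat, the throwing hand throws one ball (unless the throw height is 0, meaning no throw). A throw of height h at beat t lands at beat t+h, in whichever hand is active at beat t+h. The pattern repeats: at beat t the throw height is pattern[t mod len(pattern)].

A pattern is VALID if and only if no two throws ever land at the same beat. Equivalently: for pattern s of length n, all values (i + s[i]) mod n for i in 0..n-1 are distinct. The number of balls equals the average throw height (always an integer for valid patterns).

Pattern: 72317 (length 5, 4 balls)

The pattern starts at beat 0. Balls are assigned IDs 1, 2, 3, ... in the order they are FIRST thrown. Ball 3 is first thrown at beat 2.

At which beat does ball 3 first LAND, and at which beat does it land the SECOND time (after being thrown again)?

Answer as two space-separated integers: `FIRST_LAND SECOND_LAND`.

Beat 0 (L): throw ball1 h=7 -> lands@7:R; in-air after throw: [b1@7:R]
Beat 1 (R): throw ball2 h=2 -> lands@3:R; in-air after throw: [b2@3:R b1@7:R]
Beat 2 (L): throw ball3 h=3 -> lands@5:R; in-air after throw: [b2@3:R b3@5:R b1@7:R]
Beat 3 (R): throw ball2 h=1 -> lands@4:L; in-air after throw: [b2@4:L b3@5:R b1@7:R]
Beat 4 (L): throw ball2 h=7 -> lands@11:R; in-air after throw: [b3@5:R b1@7:R b2@11:R]
Beat 5 (R): throw ball3 h=7 -> lands@12:L; in-air after throw: [b1@7:R b2@11:R b3@12:L]
Beat 6 (L): throw ball4 h=2 -> lands@8:L; in-air after throw: [b1@7:R b4@8:L b2@11:R b3@12:L]
Beat 7 (R): throw ball1 h=3 -> lands@10:L; in-air after throw: [b4@8:L b1@10:L b2@11:R b3@12:L]
Beat 8 (L): throw ball4 h=1 -> lands@9:R; in-air after throw: [b4@9:R b1@10:L b2@11:R b3@12:L]
Beat 9 (R): throw ball4 h=7 -> lands@16:L; in-air after throw: [b1@10:L b2@11:R b3@12:L b4@16:L]
Beat 10 (L): throw ball1 h=7 -> lands@17:R; in-air after throw: [b2@11:R b3@12:L b4@16:L b1@17:R]
Beat 11 (R): throw ball2 h=2 -> lands@13:R; in-air after throw: [b3@12:L b2@13:R b4@16:L b1@17:R]
Beat 12 (L): throw ball3 h=3 -> lands@15:R; in-air after throw: [b2@13:R b3@15:R b4@16:L b1@17:R]
Ball 3: thrown@2 h=3 -> first land @5; rethrown@5 h=7 -> second land @12

Answer: 5 12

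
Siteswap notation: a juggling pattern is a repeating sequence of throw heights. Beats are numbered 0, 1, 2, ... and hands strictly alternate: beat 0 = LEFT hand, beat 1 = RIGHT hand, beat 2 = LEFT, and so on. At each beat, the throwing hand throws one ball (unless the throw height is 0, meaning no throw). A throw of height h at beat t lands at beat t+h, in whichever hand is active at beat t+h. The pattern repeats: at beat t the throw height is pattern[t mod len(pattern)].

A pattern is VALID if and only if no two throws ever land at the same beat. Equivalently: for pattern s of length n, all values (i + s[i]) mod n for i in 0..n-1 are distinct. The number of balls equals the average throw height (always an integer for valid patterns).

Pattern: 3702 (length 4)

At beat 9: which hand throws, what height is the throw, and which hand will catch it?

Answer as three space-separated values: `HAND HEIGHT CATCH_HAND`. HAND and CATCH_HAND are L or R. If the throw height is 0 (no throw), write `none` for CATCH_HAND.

Answer: R 7 L

Derivation:
Beat 9: 9 mod 2 = 1, so hand = R
Throw height = pattern[9 mod 4] = pattern[1] = 7
Lands at beat 9+7=16, 16 mod 2 = 0, so catch hand = L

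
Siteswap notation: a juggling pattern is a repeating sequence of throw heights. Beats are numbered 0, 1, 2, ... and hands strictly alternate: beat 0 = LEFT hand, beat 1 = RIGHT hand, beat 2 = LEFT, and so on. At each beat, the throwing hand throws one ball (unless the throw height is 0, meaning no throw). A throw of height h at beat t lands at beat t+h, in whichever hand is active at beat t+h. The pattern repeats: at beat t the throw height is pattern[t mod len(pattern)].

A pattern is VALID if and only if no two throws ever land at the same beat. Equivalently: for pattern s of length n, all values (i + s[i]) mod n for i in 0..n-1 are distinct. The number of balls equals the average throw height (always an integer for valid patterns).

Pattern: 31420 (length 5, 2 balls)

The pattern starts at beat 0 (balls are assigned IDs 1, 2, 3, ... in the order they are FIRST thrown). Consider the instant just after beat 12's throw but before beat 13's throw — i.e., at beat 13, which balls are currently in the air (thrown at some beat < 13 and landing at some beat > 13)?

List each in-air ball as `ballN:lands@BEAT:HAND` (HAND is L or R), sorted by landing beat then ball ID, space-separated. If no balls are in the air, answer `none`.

Beat 0 (L): throw ball1 h=3 -> lands@3:R; in-air after throw: [b1@3:R]
Beat 1 (R): throw ball2 h=1 -> lands@2:L; in-air after throw: [b2@2:L b1@3:R]
Beat 2 (L): throw ball2 h=4 -> lands@6:L; in-air after throw: [b1@3:R b2@6:L]
Beat 3 (R): throw ball1 h=2 -> lands@5:R; in-air after throw: [b1@5:R b2@6:L]
Beat 5 (R): throw ball1 h=3 -> lands@8:L; in-air after throw: [b2@6:L b1@8:L]
Beat 6 (L): throw ball2 h=1 -> lands@7:R; in-air after throw: [b2@7:R b1@8:L]
Beat 7 (R): throw ball2 h=4 -> lands@11:R; in-air after throw: [b1@8:L b2@11:R]
Beat 8 (L): throw ball1 h=2 -> lands@10:L; in-air after throw: [b1@10:L b2@11:R]
Beat 10 (L): throw ball1 h=3 -> lands@13:R; in-air after throw: [b2@11:R b1@13:R]
Beat 11 (R): throw ball2 h=1 -> lands@12:L; in-air after throw: [b2@12:L b1@13:R]
Beat 12 (L): throw ball2 h=4 -> lands@16:L; in-air after throw: [b1@13:R b2@16:L]
Beat 13 (R): throw ball1 h=2 -> lands@15:R; in-air after throw: [b1@15:R b2@16:L]

Answer: ball2:lands@16:L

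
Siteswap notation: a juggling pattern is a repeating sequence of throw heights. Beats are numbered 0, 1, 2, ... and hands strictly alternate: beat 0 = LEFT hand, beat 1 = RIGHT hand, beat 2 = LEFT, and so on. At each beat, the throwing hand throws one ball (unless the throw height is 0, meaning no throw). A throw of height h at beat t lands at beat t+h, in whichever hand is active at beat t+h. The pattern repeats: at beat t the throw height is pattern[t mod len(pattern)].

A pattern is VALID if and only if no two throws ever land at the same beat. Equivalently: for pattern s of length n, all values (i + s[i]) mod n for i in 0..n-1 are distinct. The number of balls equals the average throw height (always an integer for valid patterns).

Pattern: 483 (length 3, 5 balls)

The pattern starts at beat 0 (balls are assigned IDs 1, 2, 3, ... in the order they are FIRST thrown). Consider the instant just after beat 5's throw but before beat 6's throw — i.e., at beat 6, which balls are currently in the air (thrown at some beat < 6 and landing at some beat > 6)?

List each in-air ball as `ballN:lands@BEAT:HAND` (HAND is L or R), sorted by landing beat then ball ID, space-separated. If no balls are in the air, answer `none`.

Answer: ball4:lands@7:R ball3:lands@8:L ball2:lands@9:R ball1:lands@12:L

Derivation:
Beat 0 (L): throw ball1 h=4 -> lands@4:L; in-air after throw: [b1@4:L]
Beat 1 (R): throw ball2 h=8 -> lands@9:R; in-air after throw: [b1@4:L b2@9:R]
Beat 2 (L): throw ball3 h=3 -> lands@5:R; in-air after throw: [b1@4:L b3@5:R b2@9:R]
Beat 3 (R): throw ball4 h=4 -> lands@7:R; in-air after throw: [b1@4:L b3@5:R b4@7:R b2@9:R]
Beat 4 (L): throw ball1 h=8 -> lands@12:L; in-air after throw: [b3@5:R b4@7:R b2@9:R b1@12:L]
Beat 5 (R): throw ball3 h=3 -> lands@8:L; in-air after throw: [b4@7:R b3@8:L b2@9:R b1@12:L]
Beat 6 (L): throw ball5 h=4 -> lands@10:L; in-air after throw: [b4@7:R b3@8:L b2@9:R b5@10:L b1@12:L]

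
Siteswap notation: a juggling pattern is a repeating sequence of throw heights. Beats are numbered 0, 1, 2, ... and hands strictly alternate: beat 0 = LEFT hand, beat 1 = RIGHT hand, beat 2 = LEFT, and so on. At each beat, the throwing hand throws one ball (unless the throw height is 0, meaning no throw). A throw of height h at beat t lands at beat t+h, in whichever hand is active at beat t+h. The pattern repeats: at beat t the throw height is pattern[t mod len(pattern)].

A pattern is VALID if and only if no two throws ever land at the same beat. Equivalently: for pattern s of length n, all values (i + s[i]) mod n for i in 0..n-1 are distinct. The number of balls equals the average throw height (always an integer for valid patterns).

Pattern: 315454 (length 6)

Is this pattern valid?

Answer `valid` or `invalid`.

i=0: (i + s[i]) mod n = (0 + 3) mod 6 = 3
i=1: (i + s[i]) mod n = (1 + 1) mod 6 = 2
i=2: (i + s[i]) mod n = (2 + 5) mod 6 = 1
i=3: (i + s[i]) mod n = (3 + 4) mod 6 = 1
i=4: (i + s[i]) mod n = (4 + 5) mod 6 = 3
i=5: (i + s[i]) mod n = (5 + 4) mod 6 = 3
Residues: [3, 2, 1, 1, 3, 3], distinct: False

Answer: invalid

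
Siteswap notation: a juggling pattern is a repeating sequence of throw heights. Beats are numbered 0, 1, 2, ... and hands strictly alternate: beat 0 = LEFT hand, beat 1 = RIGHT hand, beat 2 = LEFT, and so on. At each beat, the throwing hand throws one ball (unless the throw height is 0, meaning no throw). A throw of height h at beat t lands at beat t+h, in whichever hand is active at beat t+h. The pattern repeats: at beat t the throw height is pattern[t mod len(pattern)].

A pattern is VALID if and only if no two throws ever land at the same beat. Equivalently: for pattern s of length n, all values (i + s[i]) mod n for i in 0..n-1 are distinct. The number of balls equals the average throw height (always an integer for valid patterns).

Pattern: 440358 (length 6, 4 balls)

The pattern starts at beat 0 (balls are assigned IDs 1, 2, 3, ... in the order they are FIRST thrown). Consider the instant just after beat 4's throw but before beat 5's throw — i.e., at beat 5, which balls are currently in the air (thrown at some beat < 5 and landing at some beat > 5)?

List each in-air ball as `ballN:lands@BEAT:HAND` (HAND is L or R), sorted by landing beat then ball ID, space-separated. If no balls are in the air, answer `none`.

Answer: ball3:lands@6:L ball1:lands@9:R

Derivation:
Beat 0 (L): throw ball1 h=4 -> lands@4:L; in-air after throw: [b1@4:L]
Beat 1 (R): throw ball2 h=4 -> lands@5:R; in-air after throw: [b1@4:L b2@5:R]
Beat 3 (R): throw ball3 h=3 -> lands@6:L; in-air after throw: [b1@4:L b2@5:R b3@6:L]
Beat 4 (L): throw ball1 h=5 -> lands@9:R; in-air after throw: [b2@5:R b3@6:L b1@9:R]
Beat 5 (R): throw ball2 h=8 -> lands@13:R; in-air after throw: [b3@6:L b1@9:R b2@13:R]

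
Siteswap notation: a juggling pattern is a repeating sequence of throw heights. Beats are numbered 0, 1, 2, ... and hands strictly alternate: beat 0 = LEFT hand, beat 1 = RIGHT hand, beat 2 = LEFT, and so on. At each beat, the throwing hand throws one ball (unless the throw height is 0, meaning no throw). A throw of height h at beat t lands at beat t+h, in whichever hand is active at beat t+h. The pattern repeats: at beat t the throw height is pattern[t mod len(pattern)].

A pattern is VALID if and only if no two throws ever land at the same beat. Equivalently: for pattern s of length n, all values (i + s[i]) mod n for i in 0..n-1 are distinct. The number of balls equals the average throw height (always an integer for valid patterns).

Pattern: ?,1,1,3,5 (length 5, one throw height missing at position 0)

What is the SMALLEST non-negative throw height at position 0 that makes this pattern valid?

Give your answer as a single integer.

i=0: s[i]=? (unknown)
i=1: (1 + 1) mod 5 = 2
i=2: (2 + 1) mod 5 = 3
i=3: (3 + 3) mod 5 = 1
i=4: (4 + 5) mod 5 = 4
Known residues: [1, 2, 3, 4]; need a permutation of 0..4, so missing residue r = 0
Need (0 + s) mod 5 = 0; smallest s = (0 - 0) mod 5 = 0

Answer: 0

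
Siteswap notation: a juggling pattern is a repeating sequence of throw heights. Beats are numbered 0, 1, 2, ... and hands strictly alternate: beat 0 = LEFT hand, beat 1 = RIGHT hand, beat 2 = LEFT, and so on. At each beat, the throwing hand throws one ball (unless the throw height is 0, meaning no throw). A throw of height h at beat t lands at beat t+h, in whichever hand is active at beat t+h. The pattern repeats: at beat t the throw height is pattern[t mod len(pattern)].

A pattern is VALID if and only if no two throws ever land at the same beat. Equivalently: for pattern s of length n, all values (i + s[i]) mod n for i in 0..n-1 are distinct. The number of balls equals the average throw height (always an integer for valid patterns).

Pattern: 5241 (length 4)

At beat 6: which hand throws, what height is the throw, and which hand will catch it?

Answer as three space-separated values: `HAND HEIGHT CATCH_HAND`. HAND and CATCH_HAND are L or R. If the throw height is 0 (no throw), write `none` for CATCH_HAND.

Answer: L 4 L

Derivation:
Beat 6: 6 mod 2 = 0, so hand = L
Throw height = pattern[6 mod 4] = pattern[2] = 4
Lands at beat 6+4=10, 10 mod 2 = 0, so catch hand = L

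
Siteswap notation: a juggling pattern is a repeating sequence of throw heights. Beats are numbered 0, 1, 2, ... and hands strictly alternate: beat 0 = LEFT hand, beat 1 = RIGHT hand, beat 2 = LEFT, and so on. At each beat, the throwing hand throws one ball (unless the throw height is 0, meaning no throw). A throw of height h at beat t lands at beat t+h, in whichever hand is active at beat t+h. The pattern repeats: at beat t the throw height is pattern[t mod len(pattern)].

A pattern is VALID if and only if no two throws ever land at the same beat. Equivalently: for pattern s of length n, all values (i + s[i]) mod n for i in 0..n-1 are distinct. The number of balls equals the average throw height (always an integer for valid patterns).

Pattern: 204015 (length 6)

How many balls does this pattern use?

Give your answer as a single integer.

Pattern = [2, 0, 4, 0, 1, 5], length n = 6
  position 0: throw height = 2, running sum = 2
  position 1: throw height = 0, running sum = 2
  position 2: throw height = 4, running sum = 6
  position 3: throw height = 0, running sum = 6
  position 4: throw height = 1, running sum = 7
  position 5: throw height = 5, running sum = 12
Total sum = 12; balls = sum / n = 12 / 6 = 2

Answer: 2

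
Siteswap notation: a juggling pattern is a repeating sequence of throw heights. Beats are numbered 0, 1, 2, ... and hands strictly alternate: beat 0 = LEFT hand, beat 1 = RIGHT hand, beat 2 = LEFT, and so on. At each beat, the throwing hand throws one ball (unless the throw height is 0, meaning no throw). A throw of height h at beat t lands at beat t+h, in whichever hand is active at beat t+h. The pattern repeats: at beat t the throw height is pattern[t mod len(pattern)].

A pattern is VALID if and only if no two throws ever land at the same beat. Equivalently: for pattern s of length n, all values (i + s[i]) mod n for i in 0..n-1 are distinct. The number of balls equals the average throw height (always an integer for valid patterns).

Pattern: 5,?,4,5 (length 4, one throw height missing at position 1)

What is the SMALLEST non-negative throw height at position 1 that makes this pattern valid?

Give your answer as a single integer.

i=0: (0 + 5) mod 4 = 1
i=1: s[i]=? (unknown)
i=2: (2 + 4) mod 4 = 2
i=3: (3 + 5) mod 4 = 0
Known residues: [0, 1, 2]; need a permutation of 0..3, so missing residue r = 3
Need (1 + s) mod 4 = 3; smallest s = (3 - 1) mod 4 = 2

Answer: 2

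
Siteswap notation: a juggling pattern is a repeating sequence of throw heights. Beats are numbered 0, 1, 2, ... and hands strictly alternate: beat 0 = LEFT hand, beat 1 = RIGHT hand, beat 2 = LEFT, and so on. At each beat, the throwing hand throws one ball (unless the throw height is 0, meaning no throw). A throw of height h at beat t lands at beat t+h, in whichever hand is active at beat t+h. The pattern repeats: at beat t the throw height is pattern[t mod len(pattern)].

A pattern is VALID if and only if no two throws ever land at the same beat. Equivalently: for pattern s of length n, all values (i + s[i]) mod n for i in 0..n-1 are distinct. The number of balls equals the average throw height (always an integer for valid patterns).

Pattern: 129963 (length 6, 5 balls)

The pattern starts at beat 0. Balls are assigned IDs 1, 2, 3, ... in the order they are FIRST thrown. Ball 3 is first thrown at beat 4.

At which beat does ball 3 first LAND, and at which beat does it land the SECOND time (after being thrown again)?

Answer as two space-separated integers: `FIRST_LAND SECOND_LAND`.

Beat 0 (L): throw ball1 h=1 -> lands@1:R; in-air after throw: [b1@1:R]
Beat 1 (R): throw ball1 h=2 -> lands@3:R; in-air after throw: [b1@3:R]
Beat 2 (L): throw ball2 h=9 -> lands@11:R; in-air after throw: [b1@3:R b2@11:R]
Beat 3 (R): throw ball1 h=9 -> lands@12:L; in-air after throw: [b2@11:R b1@12:L]
Beat 4 (L): throw ball3 h=6 -> lands@10:L; in-air after throw: [b3@10:L b2@11:R b1@12:L]
Beat 5 (R): throw ball4 h=3 -> lands@8:L; in-air after throw: [b4@8:L b3@10:L b2@11:R b1@12:L]
Beat 6 (L): throw ball5 h=1 -> lands@7:R; in-air after throw: [b5@7:R b4@8:L b3@10:L b2@11:R b1@12:L]
Beat 7 (R): throw ball5 h=2 -> lands@9:R; in-air after throw: [b4@8:L b5@9:R b3@10:L b2@11:R b1@12:L]
Beat 8 (L): throw ball4 h=9 -> lands@17:R; in-air after throw: [b5@9:R b3@10:L b2@11:R b1@12:L b4@17:R]
Beat 9 (R): throw ball5 h=9 -> lands@18:L; in-air after throw: [b3@10:L b2@11:R b1@12:L b4@17:R b5@18:L]
Beat 10 (L): throw ball3 h=6 -> lands@16:L; in-air after throw: [b2@11:R b1@12:L b3@16:L b4@17:R b5@18:L]
Beat 11 (R): throw ball2 h=3 -> lands@14:L; in-air after throw: [b1@12:L b2@14:L b3@16:L b4@17:R b5@18:L]
Beat 12 (L): throw ball1 h=1 -> lands@13:R; in-air after throw: [b1@13:R b2@14:L b3@16:L b4@17:R b5@18:L]
Beat 13 (R): throw ball1 h=2 -> lands@15:R; in-air after throw: [b2@14:L b1@15:R b3@16:L b4@17:R b5@18:L]
Beat 14 (L): throw ball2 h=9 -> lands@23:R; in-air after throw: [b1@15:R b3@16:L b4@17:R b5@18:L b2@23:R]
Beat 15 (R): throw ball1 h=9 -> lands@24:L; in-air after throw: [b3@16:L b4@17:R b5@18:L b2@23:R b1@24:L]
Beat 16 (L): throw ball3 h=6 -> lands@22:L; in-air after throw: [b4@17:R b5@18:L b3@22:L b2@23:R b1@24:L]
Ball 3: thrown@4 h=6 -> first land @10; rethrown@10 h=6 -> second land @16

Answer: 10 16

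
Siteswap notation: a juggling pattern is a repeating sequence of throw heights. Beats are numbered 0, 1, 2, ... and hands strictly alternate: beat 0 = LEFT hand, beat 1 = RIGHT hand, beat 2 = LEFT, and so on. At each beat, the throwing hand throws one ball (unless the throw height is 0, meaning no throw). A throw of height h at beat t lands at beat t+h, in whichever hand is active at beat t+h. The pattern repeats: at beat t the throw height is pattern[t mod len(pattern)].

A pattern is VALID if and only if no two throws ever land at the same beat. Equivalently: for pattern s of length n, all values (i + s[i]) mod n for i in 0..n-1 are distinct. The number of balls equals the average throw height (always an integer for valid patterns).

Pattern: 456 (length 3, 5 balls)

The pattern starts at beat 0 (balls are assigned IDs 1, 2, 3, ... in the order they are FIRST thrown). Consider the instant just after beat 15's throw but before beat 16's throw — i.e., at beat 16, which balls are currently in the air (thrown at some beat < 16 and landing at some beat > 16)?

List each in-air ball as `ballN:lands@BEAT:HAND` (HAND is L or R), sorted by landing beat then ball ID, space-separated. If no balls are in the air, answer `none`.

Beat 0 (L): throw ball1 h=4 -> lands@4:L; in-air after throw: [b1@4:L]
Beat 1 (R): throw ball2 h=5 -> lands@6:L; in-air after throw: [b1@4:L b2@6:L]
Beat 2 (L): throw ball3 h=6 -> lands@8:L; in-air after throw: [b1@4:L b2@6:L b3@8:L]
Beat 3 (R): throw ball4 h=4 -> lands@7:R; in-air after throw: [b1@4:L b2@6:L b4@7:R b3@8:L]
Beat 4 (L): throw ball1 h=5 -> lands@9:R; in-air after throw: [b2@6:L b4@7:R b3@8:L b1@9:R]
Beat 5 (R): throw ball5 h=6 -> lands@11:R; in-air after throw: [b2@6:L b4@7:R b3@8:L b1@9:R b5@11:R]
Beat 6 (L): throw ball2 h=4 -> lands@10:L; in-air after throw: [b4@7:R b3@8:L b1@9:R b2@10:L b5@11:R]
Beat 7 (R): throw ball4 h=5 -> lands@12:L; in-air after throw: [b3@8:L b1@9:R b2@10:L b5@11:R b4@12:L]
Beat 8 (L): throw ball3 h=6 -> lands@14:L; in-air after throw: [b1@9:R b2@10:L b5@11:R b4@12:L b3@14:L]
Beat 9 (R): throw ball1 h=4 -> lands@13:R; in-air after throw: [b2@10:L b5@11:R b4@12:L b1@13:R b3@14:L]
Beat 10 (L): throw ball2 h=5 -> lands@15:R; in-air after throw: [b5@11:R b4@12:L b1@13:R b3@14:L b2@15:R]
Beat 11 (R): throw ball5 h=6 -> lands@17:R; in-air after throw: [b4@12:L b1@13:R b3@14:L b2@15:R b5@17:R]
Beat 12 (L): throw ball4 h=4 -> lands@16:L; in-air after throw: [b1@13:R b3@14:L b2@15:R b4@16:L b5@17:R]
Beat 13 (R): throw ball1 h=5 -> lands@18:L; in-air after throw: [b3@14:L b2@15:R b4@16:L b5@17:R b1@18:L]
Beat 14 (L): throw ball3 h=6 -> lands@20:L; in-air after throw: [b2@15:R b4@16:L b5@17:R b1@18:L b3@20:L]
Beat 15 (R): throw ball2 h=4 -> lands@19:R; in-air after throw: [b4@16:L b5@17:R b1@18:L b2@19:R b3@20:L]
Beat 16 (L): throw ball4 h=5 -> lands@21:R; in-air after throw: [b5@17:R b1@18:L b2@19:R b3@20:L b4@21:R]

Answer: ball5:lands@17:R ball1:lands@18:L ball2:lands@19:R ball3:lands@20:L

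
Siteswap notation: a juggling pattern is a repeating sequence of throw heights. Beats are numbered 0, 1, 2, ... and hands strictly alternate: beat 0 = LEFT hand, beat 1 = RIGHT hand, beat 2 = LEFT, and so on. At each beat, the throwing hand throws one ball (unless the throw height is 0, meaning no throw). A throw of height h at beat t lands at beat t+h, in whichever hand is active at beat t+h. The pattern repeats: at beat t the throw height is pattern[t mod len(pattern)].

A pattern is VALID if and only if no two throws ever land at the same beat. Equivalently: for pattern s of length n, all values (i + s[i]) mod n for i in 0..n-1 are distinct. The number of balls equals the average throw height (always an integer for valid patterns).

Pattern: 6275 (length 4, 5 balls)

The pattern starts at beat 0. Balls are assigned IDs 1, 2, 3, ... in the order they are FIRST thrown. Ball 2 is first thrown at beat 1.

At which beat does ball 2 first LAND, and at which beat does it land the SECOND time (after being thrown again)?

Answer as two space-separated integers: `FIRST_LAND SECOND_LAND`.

Beat 0 (L): throw ball1 h=6 -> lands@6:L; in-air after throw: [b1@6:L]
Beat 1 (R): throw ball2 h=2 -> lands@3:R; in-air after throw: [b2@3:R b1@6:L]
Beat 2 (L): throw ball3 h=7 -> lands@9:R; in-air after throw: [b2@3:R b1@6:L b3@9:R]
Beat 3 (R): throw ball2 h=5 -> lands@8:L; in-air after throw: [b1@6:L b2@8:L b3@9:R]
Beat 4 (L): throw ball4 h=6 -> lands@10:L; in-air after throw: [b1@6:L b2@8:L b3@9:R b4@10:L]
Beat 5 (R): throw ball5 h=2 -> lands@7:R; in-air after throw: [b1@6:L b5@7:R b2@8:L b3@9:R b4@10:L]
Beat 6 (L): throw ball1 h=7 -> lands@13:R; in-air after throw: [b5@7:R b2@8:L b3@9:R b4@10:L b1@13:R]
Beat 7 (R): throw ball5 h=5 -> lands@12:L; in-air after throw: [b2@8:L b3@9:R b4@10:L b5@12:L b1@13:R]
Beat 8 (L): throw ball2 h=6 -> lands@14:L; in-air after throw: [b3@9:R b4@10:L b5@12:L b1@13:R b2@14:L]
Ball 2: thrown@1 h=2 -> first land @3; rethrown@3 h=5 -> second land @8

Answer: 3 8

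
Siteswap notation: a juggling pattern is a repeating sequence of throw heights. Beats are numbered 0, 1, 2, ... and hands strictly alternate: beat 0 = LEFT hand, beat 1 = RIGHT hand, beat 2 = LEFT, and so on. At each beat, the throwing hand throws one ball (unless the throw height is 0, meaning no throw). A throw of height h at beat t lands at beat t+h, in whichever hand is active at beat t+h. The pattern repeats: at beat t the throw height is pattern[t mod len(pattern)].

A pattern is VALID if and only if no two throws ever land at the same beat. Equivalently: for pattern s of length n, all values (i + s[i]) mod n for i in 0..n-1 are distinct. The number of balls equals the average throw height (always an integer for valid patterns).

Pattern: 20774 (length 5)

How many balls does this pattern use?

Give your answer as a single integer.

Pattern = [2, 0, 7, 7, 4], length n = 5
  position 0: throw height = 2, running sum = 2
  position 1: throw height = 0, running sum = 2
  position 2: throw height = 7, running sum = 9
  position 3: throw height = 7, running sum = 16
  position 4: throw height = 4, running sum = 20
Total sum = 20; balls = sum / n = 20 / 5 = 4

Answer: 4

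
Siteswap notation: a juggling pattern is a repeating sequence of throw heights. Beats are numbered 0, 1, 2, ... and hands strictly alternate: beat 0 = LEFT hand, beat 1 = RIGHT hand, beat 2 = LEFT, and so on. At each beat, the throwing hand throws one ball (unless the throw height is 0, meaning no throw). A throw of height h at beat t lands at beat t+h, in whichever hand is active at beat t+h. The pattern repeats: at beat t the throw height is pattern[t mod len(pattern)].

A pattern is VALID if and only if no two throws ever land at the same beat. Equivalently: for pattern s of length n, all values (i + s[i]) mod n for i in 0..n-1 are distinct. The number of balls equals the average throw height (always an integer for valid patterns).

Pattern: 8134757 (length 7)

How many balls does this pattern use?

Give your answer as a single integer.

Pattern = [8, 1, 3, 4, 7, 5, 7], length n = 7
  position 0: throw height = 8, running sum = 8
  position 1: throw height = 1, running sum = 9
  position 2: throw height = 3, running sum = 12
  position 3: throw height = 4, running sum = 16
  position 4: throw height = 7, running sum = 23
  position 5: throw height = 5, running sum = 28
  position 6: throw height = 7, running sum = 35
Total sum = 35; balls = sum / n = 35 / 7 = 5

Answer: 5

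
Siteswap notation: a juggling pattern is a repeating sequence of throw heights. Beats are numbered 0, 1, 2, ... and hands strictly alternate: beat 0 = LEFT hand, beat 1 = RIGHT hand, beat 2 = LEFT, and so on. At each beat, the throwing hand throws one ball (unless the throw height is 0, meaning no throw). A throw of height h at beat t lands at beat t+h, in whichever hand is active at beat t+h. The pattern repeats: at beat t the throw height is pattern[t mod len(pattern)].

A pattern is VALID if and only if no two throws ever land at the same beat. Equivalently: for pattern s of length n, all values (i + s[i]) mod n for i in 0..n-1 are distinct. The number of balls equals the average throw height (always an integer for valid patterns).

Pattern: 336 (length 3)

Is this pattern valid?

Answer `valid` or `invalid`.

Answer: valid

Derivation:
i=0: (i + s[i]) mod n = (0 + 3) mod 3 = 0
i=1: (i + s[i]) mod n = (1 + 3) mod 3 = 1
i=2: (i + s[i]) mod n = (2 + 6) mod 3 = 2
Residues: [0, 1, 2], distinct: True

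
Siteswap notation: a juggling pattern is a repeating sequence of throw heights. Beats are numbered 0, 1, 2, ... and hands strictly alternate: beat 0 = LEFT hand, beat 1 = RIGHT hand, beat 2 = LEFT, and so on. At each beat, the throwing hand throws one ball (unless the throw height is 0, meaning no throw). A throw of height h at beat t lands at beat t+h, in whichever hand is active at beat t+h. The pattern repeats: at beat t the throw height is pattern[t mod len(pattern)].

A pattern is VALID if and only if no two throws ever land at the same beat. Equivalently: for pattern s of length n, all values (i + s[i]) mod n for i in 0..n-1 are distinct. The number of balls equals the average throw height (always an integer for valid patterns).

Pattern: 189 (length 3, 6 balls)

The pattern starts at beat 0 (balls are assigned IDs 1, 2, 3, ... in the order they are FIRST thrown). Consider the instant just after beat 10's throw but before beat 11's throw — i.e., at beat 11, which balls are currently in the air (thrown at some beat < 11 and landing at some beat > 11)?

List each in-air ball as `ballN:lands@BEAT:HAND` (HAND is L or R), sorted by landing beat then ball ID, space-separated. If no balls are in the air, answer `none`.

Beat 0 (L): throw ball1 h=1 -> lands@1:R; in-air after throw: [b1@1:R]
Beat 1 (R): throw ball1 h=8 -> lands@9:R; in-air after throw: [b1@9:R]
Beat 2 (L): throw ball2 h=9 -> lands@11:R; in-air after throw: [b1@9:R b2@11:R]
Beat 3 (R): throw ball3 h=1 -> lands@4:L; in-air after throw: [b3@4:L b1@9:R b2@11:R]
Beat 4 (L): throw ball3 h=8 -> lands@12:L; in-air after throw: [b1@9:R b2@11:R b3@12:L]
Beat 5 (R): throw ball4 h=9 -> lands@14:L; in-air after throw: [b1@9:R b2@11:R b3@12:L b4@14:L]
Beat 6 (L): throw ball5 h=1 -> lands@7:R; in-air after throw: [b5@7:R b1@9:R b2@11:R b3@12:L b4@14:L]
Beat 7 (R): throw ball5 h=8 -> lands@15:R; in-air after throw: [b1@9:R b2@11:R b3@12:L b4@14:L b5@15:R]
Beat 8 (L): throw ball6 h=9 -> lands@17:R; in-air after throw: [b1@9:R b2@11:R b3@12:L b4@14:L b5@15:R b6@17:R]
Beat 9 (R): throw ball1 h=1 -> lands@10:L; in-air after throw: [b1@10:L b2@11:R b3@12:L b4@14:L b5@15:R b6@17:R]
Beat 10 (L): throw ball1 h=8 -> lands@18:L; in-air after throw: [b2@11:R b3@12:L b4@14:L b5@15:R b6@17:R b1@18:L]
Beat 11 (R): throw ball2 h=9 -> lands@20:L; in-air after throw: [b3@12:L b4@14:L b5@15:R b6@17:R b1@18:L b2@20:L]

Answer: ball3:lands@12:L ball4:lands@14:L ball5:lands@15:R ball6:lands@17:R ball1:lands@18:L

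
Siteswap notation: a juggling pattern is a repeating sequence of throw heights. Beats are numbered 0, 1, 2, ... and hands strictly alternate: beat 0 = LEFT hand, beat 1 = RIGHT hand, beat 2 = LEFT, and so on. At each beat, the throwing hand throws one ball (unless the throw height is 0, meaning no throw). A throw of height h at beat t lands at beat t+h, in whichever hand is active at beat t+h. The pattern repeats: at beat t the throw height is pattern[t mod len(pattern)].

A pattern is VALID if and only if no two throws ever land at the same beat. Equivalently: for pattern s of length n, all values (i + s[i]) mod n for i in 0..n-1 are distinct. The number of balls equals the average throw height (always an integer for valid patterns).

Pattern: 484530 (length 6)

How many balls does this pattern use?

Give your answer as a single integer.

Answer: 4

Derivation:
Pattern = [4, 8, 4, 5, 3, 0], length n = 6
  position 0: throw height = 4, running sum = 4
  position 1: throw height = 8, running sum = 12
  position 2: throw height = 4, running sum = 16
  position 3: throw height = 5, running sum = 21
  position 4: throw height = 3, running sum = 24
  position 5: throw height = 0, running sum = 24
Total sum = 24; balls = sum / n = 24 / 6 = 4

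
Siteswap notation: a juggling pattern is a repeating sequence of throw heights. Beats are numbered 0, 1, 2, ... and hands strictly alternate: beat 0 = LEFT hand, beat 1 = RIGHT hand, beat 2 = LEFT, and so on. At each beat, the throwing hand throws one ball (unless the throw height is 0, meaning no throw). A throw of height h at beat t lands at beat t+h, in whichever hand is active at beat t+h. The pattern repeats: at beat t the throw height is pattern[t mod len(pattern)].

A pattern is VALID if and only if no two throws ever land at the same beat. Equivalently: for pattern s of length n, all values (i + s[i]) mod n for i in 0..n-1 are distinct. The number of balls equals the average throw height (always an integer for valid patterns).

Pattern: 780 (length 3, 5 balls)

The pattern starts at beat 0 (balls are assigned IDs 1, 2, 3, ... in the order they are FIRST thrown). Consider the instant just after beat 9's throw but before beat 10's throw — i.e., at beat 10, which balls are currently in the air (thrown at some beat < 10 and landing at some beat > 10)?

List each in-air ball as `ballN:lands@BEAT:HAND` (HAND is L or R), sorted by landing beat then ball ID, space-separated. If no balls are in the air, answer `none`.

Answer: ball4:lands@12:L ball5:lands@13:R ball1:lands@15:R ball2:lands@16:L

Derivation:
Beat 0 (L): throw ball1 h=7 -> lands@7:R; in-air after throw: [b1@7:R]
Beat 1 (R): throw ball2 h=8 -> lands@9:R; in-air after throw: [b1@7:R b2@9:R]
Beat 3 (R): throw ball3 h=7 -> lands@10:L; in-air after throw: [b1@7:R b2@9:R b3@10:L]
Beat 4 (L): throw ball4 h=8 -> lands@12:L; in-air after throw: [b1@7:R b2@9:R b3@10:L b4@12:L]
Beat 6 (L): throw ball5 h=7 -> lands@13:R; in-air after throw: [b1@7:R b2@9:R b3@10:L b4@12:L b5@13:R]
Beat 7 (R): throw ball1 h=8 -> lands@15:R; in-air after throw: [b2@9:R b3@10:L b4@12:L b5@13:R b1@15:R]
Beat 9 (R): throw ball2 h=7 -> lands@16:L; in-air after throw: [b3@10:L b4@12:L b5@13:R b1@15:R b2@16:L]
Beat 10 (L): throw ball3 h=8 -> lands@18:L; in-air after throw: [b4@12:L b5@13:R b1@15:R b2@16:L b3@18:L]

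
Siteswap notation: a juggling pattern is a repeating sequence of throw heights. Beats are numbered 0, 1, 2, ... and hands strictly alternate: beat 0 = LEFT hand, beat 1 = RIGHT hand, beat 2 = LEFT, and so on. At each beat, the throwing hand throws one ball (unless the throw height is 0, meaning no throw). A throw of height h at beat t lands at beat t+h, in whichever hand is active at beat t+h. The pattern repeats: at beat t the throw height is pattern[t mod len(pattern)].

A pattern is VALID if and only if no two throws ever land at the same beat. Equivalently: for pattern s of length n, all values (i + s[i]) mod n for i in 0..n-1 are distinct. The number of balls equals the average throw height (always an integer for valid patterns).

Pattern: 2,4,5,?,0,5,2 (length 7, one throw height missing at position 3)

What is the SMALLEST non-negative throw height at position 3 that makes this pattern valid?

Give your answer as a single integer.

Answer: 3

Derivation:
i=0: (0 + 2) mod 7 = 2
i=1: (1 + 4) mod 7 = 5
i=2: (2 + 5) mod 7 = 0
i=3: s[i]=? (unknown)
i=4: (4 + 0) mod 7 = 4
i=5: (5 + 5) mod 7 = 3
i=6: (6 + 2) mod 7 = 1
Known residues: [0, 1, 2, 3, 4, 5]; need a permutation of 0..6, so missing residue r = 6
Need (3 + s) mod 7 = 6; smallest s = (6 - 3) mod 7 = 3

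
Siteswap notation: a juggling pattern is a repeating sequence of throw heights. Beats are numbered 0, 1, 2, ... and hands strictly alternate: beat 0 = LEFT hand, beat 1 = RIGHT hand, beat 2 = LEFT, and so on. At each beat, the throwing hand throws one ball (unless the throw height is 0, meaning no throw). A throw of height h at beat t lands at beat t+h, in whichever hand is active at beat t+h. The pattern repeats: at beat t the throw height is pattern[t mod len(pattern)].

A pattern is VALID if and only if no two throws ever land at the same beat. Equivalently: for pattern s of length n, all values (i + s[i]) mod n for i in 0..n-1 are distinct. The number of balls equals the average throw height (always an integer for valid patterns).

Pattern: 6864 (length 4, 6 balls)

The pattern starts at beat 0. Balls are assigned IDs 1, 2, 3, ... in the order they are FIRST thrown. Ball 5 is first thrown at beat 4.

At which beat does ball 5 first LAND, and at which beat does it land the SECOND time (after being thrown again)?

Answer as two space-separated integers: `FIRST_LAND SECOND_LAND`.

Answer: 10 16

Derivation:
Beat 0 (L): throw ball1 h=6 -> lands@6:L; in-air after throw: [b1@6:L]
Beat 1 (R): throw ball2 h=8 -> lands@9:R; in-air after throw: [b1@6:L b2@9:R]
Beat 2 (L): throw ball3 h=6 -> lands@8:L; in-air after throw: [b1@6:L b3@8:L b2@9:R]
Beat 3 (R): throw ball4 h=4 -> lands@7:R; in-air after throw: [b1@6:L b4@7:R b3@8:L b2@9:R]
Beat 4 (L): throw ball5 h=6 -> lands@10:L; in-air after throw: [b1@6:L b4@7:R b3@8:L b2@9:R b5@10:L]
Beat 5 (R): throw ball6 h=8 -> lands@13:R; in-air after throw: [b1@6:L b4@7:R b3@8:L b2@9:R b5@10:L b6@13:R]
Beat 6 (L): throw ball1 h=6 -> lands@12:L; in-air after throw: [b4@7:R b3@8:L b2@9:R b5@10:L b1@12:L b6@13:R]
Beat 7 (R): throw ball4 h=4 -> lands@11:R; in-air after throw: [b3@8:L b2@9:R b5@10:L b4@11:R b1@12:L b6@13:R]
Beat 8 (L): throw ball3 h=6 -> lands@14:L; in-air after throw: [b2@9:R b5@10:L b4@11:R b1@12:L b6@13:R b3@14:L]
Beat 9 (R): throw ball2 h=8 -> lands@17:R; in-air after throw: [b5@10:L b4@11:R b1@12:L b6@13:R b3@14:L b2@17:R]
Beat 10 (L): throw ball5 h=6 -> lands@16:L; in-air after throw: [b4@11:R b1@12:L b6@13:R b3@14:L b5@16:L b2@17:R]
Beat 11 (R): throw ball4 h=4 -> lands@15:R; in-air after throw: [b1@12:L b6@13:R b3@14:L b4@15:R b5@16:L b2@17:R]
Beat 12 (L): throw ball1 h=6 -> lands@18:L; in-air after throw: [b6@13:R b3@14:L b4@15:R b5@16:L b2@17:R b1@18:L]
Beat 13 (R): throw ball6 h=8 -> lands@21:R; in-air after throw: [b3@14:L b4@15:R b5@16:L b2@17:R b1@18:L b6@21:R]
Beat 14 (L): throw ball3 h=6 -> lands@20:L; in-air after throw: [b4@15:R b5@16:L b2@17:R b1@18:L b3@20:L b6@21:R]
Beat 15 (R): throw ball4 h=4 -> lands@19:R; in-air after throw: [b5@16:L b2@17:R b1@18:L b4@19:R b3@20:L b6@21:R]
Beat 16 (L): throw ball5 h=6 -> lands@22:L; in-air after throw: [b2@17:R b1@18:L b4@19:R b3@20:L b6@21:R b5@22:L]
Ball 5: thrown@4 h=6 -> first land @10; rethrown@10 h=6 -> second land @16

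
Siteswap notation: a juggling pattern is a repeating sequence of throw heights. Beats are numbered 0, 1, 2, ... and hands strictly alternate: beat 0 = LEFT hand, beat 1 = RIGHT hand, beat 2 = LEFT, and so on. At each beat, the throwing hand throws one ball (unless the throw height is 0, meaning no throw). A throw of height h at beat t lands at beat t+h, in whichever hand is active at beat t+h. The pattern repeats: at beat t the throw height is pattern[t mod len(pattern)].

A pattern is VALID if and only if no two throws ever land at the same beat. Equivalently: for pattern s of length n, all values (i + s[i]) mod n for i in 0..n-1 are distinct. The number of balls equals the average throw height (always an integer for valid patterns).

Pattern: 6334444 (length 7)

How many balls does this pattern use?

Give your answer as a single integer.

Pattern = [6, 3, 3, 4, 4, 4, 4], length n = 7
  position 0: throw height = 6, running sum = 6
  position 1: throw height = 3, running sum = 9
  position 2: throw height = 3, running sum = 12
  position 3: throw height = 4, running sum = 16
  position 4: throw height = 4, running sum = 20
  position 5: throw height = 4, running sum = 24
  position 6: throw height = 4, running sum = 28
Total sum = 28; balls = sum / n = 28 / 7 = 4

Answer: 4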